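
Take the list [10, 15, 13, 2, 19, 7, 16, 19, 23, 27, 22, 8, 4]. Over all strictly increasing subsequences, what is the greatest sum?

110

Let S[i] be the best sum of a strictly increasing subsequence ending at i:
i:       1   2   3   4   5   6   7   8   9  10  11  12  13
a[i]:   10  15  13   2  19   7  16  19  23  27  22   8   4
S:      10  25  23   2  44   9  41  60  83 110  82  17   6
Maximum is 110 (e.g. 10 + 15 + 16 + 19 + 23 + 27).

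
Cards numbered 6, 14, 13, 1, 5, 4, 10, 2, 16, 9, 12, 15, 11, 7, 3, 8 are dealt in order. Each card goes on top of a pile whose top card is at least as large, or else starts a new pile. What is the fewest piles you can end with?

5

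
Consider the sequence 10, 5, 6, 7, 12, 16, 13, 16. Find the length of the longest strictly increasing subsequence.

Let dp[i] be the length of the longest such subsequence ending at index i:
i:      1  2  3  4  5  6  7  8
a[i]:  10  5  6  7 12 16 13 16
dp:     1  1  2  3  4  5  5  6
Maximum dp value is 6.

6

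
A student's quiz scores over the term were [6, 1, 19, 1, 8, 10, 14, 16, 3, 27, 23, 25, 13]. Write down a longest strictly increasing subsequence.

Patience tails give the LIS length; then backtrack through the dp parents:
6 → extends → [6]
1 → replaces 6 → [1]
19 → extends → [1, 19]
1 → already a tail → [1, 19]
8 → replaces 19 → [1, 8]
10 → extends → [1, 8, 10]
14 → extends → [1, 8, 10, 14]
16 → extends → [1, 8, 10, 14, 16]
3 → replaces 8 → [1, 3, 10, 14, 16]
27 → extends → [1, 3, 10, 14, 16, 27]
23 → replaces 27 → [1, 3, 10, 14, 16, 23]
25 → extends → [1, 3, 10, 14, 16, 23, 25]
13 → replaces 14 → [1, 3, 10, 13, 16, 23, 25]
Length 7; one witness is 6, 8, 10, 14, 16, 23, 25.

6, 8, 10, 14, 16, 23, 25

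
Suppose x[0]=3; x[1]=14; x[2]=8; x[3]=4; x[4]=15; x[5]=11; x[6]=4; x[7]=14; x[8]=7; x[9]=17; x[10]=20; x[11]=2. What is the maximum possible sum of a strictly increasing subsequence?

73

Let S[i] be the best sum of a strictly increasing subsequence ending at i:
i:      0  1  2  3  4  5  6  7  8  9 10 11
x[i]:   3 14  8  4 15 11  4 14  7 17 20  2
S:      3 17 11  7 32 22  7 36 14 53 73  2
Maximum is 73 (e.g. 3 + 8 + 11 + 14 + 17 + 20).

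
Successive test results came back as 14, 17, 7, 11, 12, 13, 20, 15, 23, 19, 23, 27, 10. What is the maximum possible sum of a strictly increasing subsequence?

Let S[i] be the best sum of a strictly increasing subsequence ending at i:
i:       1   2   3   4   5   6   7   8   9  10  11  12  13
a[i]:   14  17   7  11  12  13  20  15  23  19  23  27  10
S:      14  31   7  18  30  43  63  58  86  77 100 127  17
Maximum is 127 (e.g. 7 + 11 + 12 + 13 + 15 + 19 + 23 + 27).

127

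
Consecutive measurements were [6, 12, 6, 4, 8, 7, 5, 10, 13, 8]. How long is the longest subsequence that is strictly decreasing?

4

Let dp[i] be the longest strictly decreasing subsequence ending at i:
i:      1  2  3  4  5  6  7  8  9 10
a[i]:   6 12  6  4  8  7  5 10 13  8
dp:     1  1  2  3  2  3  4  2  1  3
Maximum is 4.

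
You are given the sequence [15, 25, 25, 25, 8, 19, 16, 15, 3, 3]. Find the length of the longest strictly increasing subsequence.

Track the smallest tail for each achievable length (strict):
15 → extends → [15]
25 → extends → [15, 25]
25 → already a tail → [15, 25]
25 → already a tail → [15, 25]
8 → replaces 15 → [8, 25]
19 → replaces 25 → [8, 19]
16 → replaces 19 → [8, 16]
15 → replaces 16 → [8, 15]
3 → replaces 8 → [3, 15]
3 → already a tail → [3, 15]
Two tails, so the longest strictly increasing subsequence has length 2 (e.g. 15, 25).

2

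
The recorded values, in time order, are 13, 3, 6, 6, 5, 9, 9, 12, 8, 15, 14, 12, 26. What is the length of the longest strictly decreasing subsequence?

Let dp[i] be the longest strictly decreasing subsequence ending at i:
i:      1  2  3  4  5  6  7  8  9 10 11 12 13
a[i]:  13  3  6  6  5  9  9 12  8 15 14 12 26
dp:     1  2  2  2  3  2  2  2  3  1  2  3  1
Maximum is 3.

3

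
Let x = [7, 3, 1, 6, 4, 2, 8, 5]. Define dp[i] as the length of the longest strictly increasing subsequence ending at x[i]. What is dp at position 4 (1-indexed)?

dp[i] = 1 + max{dp[j] : j<i, x[j]<x[i]} (or 1 if no such j):
i:     1 2 3 4 5 6 7 8
x[i]:  7 3 1 6 4 2 8 5
dp:    1 1 1 2 2 2 3 3
At index 4 the value is 2.

2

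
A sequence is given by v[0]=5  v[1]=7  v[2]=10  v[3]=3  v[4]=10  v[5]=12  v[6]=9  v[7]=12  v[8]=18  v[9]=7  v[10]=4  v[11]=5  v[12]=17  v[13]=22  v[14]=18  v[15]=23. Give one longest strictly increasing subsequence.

5, 7, 10, 12, 18, 22, 23

Patience tails give the LIS length; then backtrack through the dp parents:
5 → extends → [5]
7 → extends → [5, 7]
10 → extends → [5, 7, 10]
3 → replaces 5 → [3, 7, 10]
10 → already a tail → [3, 7, 10]
12 → extends → [3, 7, 10, 12]
9 → replaces 10 → [3, 7, 9, 12]
12 → already a tail → [3, 7, 9, 12]
18 → extends → [3, 7, 9, 12, 18]
7 → already a tail → [3, 7, 9, 12, 18]
4 → replaces 7 → [3, 4, 9, 12, 18]
5 → replaces 9 → [3, 4, 5, 12, 18]
17 → replaces 18 → [3, 4, 5, 12, 17]
22 → extends → [3, 4, 5, 12, 17, 22]
18 → replaces 22 → [3, 4, 5, 12, 17, 18]
23 → extends → [3, 4, 5, 12, 17, 18, 23]
Length 7; one witness is 5, 7, 10, 12, 18, 22, 23.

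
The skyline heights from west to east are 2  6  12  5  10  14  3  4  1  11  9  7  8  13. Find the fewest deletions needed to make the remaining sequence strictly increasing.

Fewest deletions = n − (longest strictly increasing subsequence).
i:      1  2  3  4  5  6  7  8  9 10 11 12 13 14
a[i]:   2  6 12  5 10 14  3  4  1 11  9  7  8 13
dp:     1  2  3  2  3  4  2  3  1  4  4  4  5  6
max dp = 6, so deletions = 14 − 6 = 8.

8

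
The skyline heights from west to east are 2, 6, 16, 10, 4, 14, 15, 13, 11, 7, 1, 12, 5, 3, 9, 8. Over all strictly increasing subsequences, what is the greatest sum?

Let S[i] be the best sum of a strictly increasing subsequence ending at i:
i:      1  2  3  4  5  6  7  8  9 10 11 12 13 14 15 16
a[i]:   2  6 16 10  4 14 15 13 11  7  1 12  5  3  9  8
S:      2  8 24 18  6 32 47 31 29 15  1 41 11  5 24 23
Maximum is 47 (e.g. 2 + 6 + 10 + 14 + 15).

47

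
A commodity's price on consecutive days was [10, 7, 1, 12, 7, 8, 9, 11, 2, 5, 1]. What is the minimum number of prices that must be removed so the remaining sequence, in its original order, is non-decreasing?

6

Fewest deletions = n − (longest non-decreasing subsequence).
Patience tails:
10 → extends → [10]
7 → replaces 10 → [7]
1 → replaces 7 → [1]
12 → extends → [1, 12]
7 → replaces 12 → [1, 7]
8 → extends → [1, 7, 8]
9 → extends → [1, 7, 8, 9]
11 → extends → [1, 7, 8, 9, 11]
2 → replaces 7 → [1, 2, 8, 9, 11]
5 → replaces 8 → [1, 2, 5, 9, 11]
1 → replaces 2 → [1, 1, 5, 9, 11]
Longest non-decreasing subsequence has length 5, so deletions = 11 − 5 = 6.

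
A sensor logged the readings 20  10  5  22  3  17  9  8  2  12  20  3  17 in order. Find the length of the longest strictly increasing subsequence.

4

Let dp[i] be the length of the longest such subsequence ending at index i:
i:      1  2  3  4  5  6  7  8  9 10 11 12 13
a[i]:  20 10  5 22  3 17  9  8  2 12 20  3 17
dp:     1  1  1  2  1  2  2  2  1  3  4  2  4
Maximum dp value is 4.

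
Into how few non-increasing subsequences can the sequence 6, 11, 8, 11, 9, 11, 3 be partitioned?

The minimum number of non-increasing subsequences covering a sequence equals the length of its longest strictly increasing subsequence.
LIS length is 4 (e.g. 6, 8, 9, 11), so 4 piles are needed.

4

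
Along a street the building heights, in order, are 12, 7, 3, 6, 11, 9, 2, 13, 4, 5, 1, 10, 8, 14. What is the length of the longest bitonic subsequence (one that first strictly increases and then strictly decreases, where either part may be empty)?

6

inc[i] = longest strictly increasing subsequence ending at i; dec[i] = longest strictly decreasing subsequence starting at i:
i:      1  2  3  4  5  6  7  8  9 10 11 12 13 14
a[i]:  12  7  3  6 11  9  2 13  4  5  1 10  8 14
inc:    1  1  1  2  3  3  1  4  2  3  1  4  4  5
dec:    5  4  3  3  4  3  2  3  2  2  1  2  1  1
Best peak at i=5 (value 11): inc=3, dec=4, length 3+4−1 = 6.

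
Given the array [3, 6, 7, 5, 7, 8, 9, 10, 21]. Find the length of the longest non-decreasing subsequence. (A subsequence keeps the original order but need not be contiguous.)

Let dp[i] be the length of the longest such subsequence ending at index i:
i:      1  2  3  4  5  6  7  8  9
a[i]:   3  6  7  5  7  8  9 10 21
dp:     1  2  3  2  4  5  6  7  8
Maximum dp value is 8.

8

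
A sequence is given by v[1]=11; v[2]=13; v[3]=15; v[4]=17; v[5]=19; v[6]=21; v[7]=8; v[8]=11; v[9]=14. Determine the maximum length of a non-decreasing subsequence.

Let dp[i] be the length of the longest such subsequence ending at index i:
i:      1  2  3  4  5  6  7  8  9
v[i]:  11 13 15 17 19 21  8 11 14
dp:     1  2  3  4  5  6  1  2  3
Maximum dp value is 6.

6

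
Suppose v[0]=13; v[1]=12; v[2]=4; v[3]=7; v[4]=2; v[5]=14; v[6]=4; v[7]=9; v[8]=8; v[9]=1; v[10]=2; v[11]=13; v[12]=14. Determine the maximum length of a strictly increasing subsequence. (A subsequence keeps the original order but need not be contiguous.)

Let dp[i] be the length of the longest such subsequence ending at index i:
i:      0  1  2  3  4  5  6  7  8  9 10 11 12
v[i]:  13 12  4  7  2 14  4  9  8  1  2 13 14
dp:     1  1  1  2  1  3  2  3  3  1  2  4  5
Maximum dp value is 5.

5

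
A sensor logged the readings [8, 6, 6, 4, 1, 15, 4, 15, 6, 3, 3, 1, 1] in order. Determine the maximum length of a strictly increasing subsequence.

3

Track the smallest tail for each achievable length (strict):
8 → extends → [8]
6 → replaces 8 → [6]
6 → already a tail → [6]
4 → replaces 6 → [4]
1 → replaces 4 → [1]
15 → extends → [1, 15]
4 → replaces 15 → [1, 4]
15 → extends → [1, 4, 15]
6 → replaces 15 → [1, 4, 6]
3 → replaces 4 → [1, 3, 6]
3 → already a tail → [1, 3, 6]
1 → already a tail → [1, 3, 6]
1 → already a tail → [1, 3, 6]
Three tails, so the longest strictly increasing subsequence has length 3 (e.g. 1, 4, 15).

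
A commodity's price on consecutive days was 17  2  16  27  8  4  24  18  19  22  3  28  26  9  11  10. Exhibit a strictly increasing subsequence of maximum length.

2, 16, 18, 19, 22, 28

Patience tails give the LIS length; then backtrack through the dp parents:
17 → extends → [17]
2 → replaces 17 → [2]
16 → extends → [2, 16]
27 → extends → [2, 16, 27]
8 → replaces 16 → [2, 8, 27]
4 → replaces 8 → [2, 4, 27]
24 → replaces 27 → [2, 4, 24]
18 → replaces 24 → [2, 4, 18]
19 → extends → [2, 4, 18, 19]
22 → extends → [2, 4, 18, 19, 22]
3 → replaces 4 → [2, 3, 18, 19, 22]
28 → extends → [2, 3, 18, 19, 22, 28]
26 → replaces 28 → [2, 3, 18, 19, 22, 26]
9 → replaces 18 → [2, 3, 9, 19, 22, 26]
11 → replaces 19 → [2, 3, 9, 11, 22, 26]
10 → replaces 11 → [2, 3, 9, 10, 22, 26]
Length 6; one witness is 2, 16, 18, 19, 22, 28.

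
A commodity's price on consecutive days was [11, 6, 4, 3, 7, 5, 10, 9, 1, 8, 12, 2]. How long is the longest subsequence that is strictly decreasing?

Negate each value so 'decreasing' becomes 'increasing', then run patience tails on the negated sequence:
-11 → extends → [-11]
-6 → extends → [-11, -6]
-4 → extends → [-11, -6, -4]
-3 → extends → [-11, -6, -4, -3]
-7 → replaces -6 → [-11, -7, -4, -3]
-5 → replaces -4 → [-11, -7, -5, -3]
-10 → replaces -7 → [-11, -10, -5, -3]
-9 → replaces -5 → [-11, -10, -9, -3]
-1 → extends → [-11, -10, -9, -3, -1]
-8 → replaces -3 → [-11, -10, -9, -8, -1]
-12 → replaces -11 → [-12, -10, -9, -8, -1]
-2 → replaces -1 → [-12, -10, -9, -8, -2]
Five tails, so the longest strictly decreasing subsequence of the original has length 5.

5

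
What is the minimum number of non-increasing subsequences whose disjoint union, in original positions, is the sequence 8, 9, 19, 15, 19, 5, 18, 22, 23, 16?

Place each on the leftmost legal pile:
8 → new pile 1 (tops now [8])
9 → new pile 2 (tops now [8, 9])
19 → new pile 3 (tops now [8, 9, 19])
15 → pile 3 (tops now [8, 9, 15])
19 → new pile 4 (tops now [8, 9, 15, 19])
5 → pile 1 (tops now [5, 9, 15, 19])
18 → pile 4 (tops now [5, 9, 15, 18])
22 → new pile 5 (tops now [5, 9, 15, 18, 22])
23 → new pile 6 (tops now [5, 9, 15, 18, 22, 23])
16 → pile 4 (tops now [5, 9, 15, 16, 22, 23])
Six piles.

6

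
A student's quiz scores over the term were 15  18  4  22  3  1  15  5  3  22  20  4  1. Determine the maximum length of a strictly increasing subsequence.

3

Track the smallest tail for each achievable length (strict):
15 → extends → [15]
18 → extends → [15, 18]
4 → replaces 15 → [4, 18]
22 → extends → [4, 18, 22]
3 → replaces 4 → [3, 18, 22]
1 → replaces 3 → [1, 18, 22]
15 → replaces 18 → [1, 15, 22]
5 → replaces 15 → [1, 5, 22]
3 → replaces 5 → [1, 3, 22]
22 → already a tail → [1, 3, 22]
20 → replaces 22 → [1, 3, 20]
4 → replaces 20 → [1, 3, 4]
1 → already a tail → [1, 3, 4]
Three tails, so the longest strictly increasing subsequence has length 3 (e.g. 15, 18, 22).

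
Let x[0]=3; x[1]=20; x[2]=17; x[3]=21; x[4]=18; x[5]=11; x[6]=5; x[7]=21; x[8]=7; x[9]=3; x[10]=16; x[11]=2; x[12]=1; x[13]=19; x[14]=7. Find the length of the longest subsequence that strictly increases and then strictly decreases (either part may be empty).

inc[i] = longest strictly increasing subsequence ending at i; dec[i] = longest strictly decreasing subsequence starting at i:
i:      0  1  2  3  4  5  6  7  8  9 10 11 12 13 14
x[i]:   3 20 17 21 18 11  5 21  7  3 16  2  1 19  7
inc:    1  2  2  3  3  2  2  4  3  1  4  1  1  5  3
dec:    3  7  6  7  6  5  4  5  4  3  3  2  1  2  1
Best peak at i=3 (value 21): inc=3, dec=7, length 3+7−1 = 9.

9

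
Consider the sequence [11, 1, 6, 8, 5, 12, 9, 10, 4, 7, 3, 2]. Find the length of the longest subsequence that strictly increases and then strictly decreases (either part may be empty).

inc[i] = longest strictly increasing subsequence ending at i; dec[i] = longest strictly decreasing subsequence starting at i:
i:      1  2  3  4  5  6  7  8  9 10 11 12
a[i]:  11  1  6  8  5 12  9 10  4  7  3  2
inc:    1  1  2  3  2  4  4  5  2  3  2  2
dec:    6  1  5  5  4  5  4  4  3  3  2  1
Best peak at i=6 (value 12): inc=4, dec=5, length 4+5−1 = 8.

8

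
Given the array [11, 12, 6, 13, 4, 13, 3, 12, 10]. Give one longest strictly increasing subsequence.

11, 12, 13

Patience tails give the LIS length; then backtrack through the dp parents:
11 → extends → [11]
12 → extends → [11, 12]
6 → replaces 11 → [6, 12]
13 → extends → [6, 12, 13]
4 → replaces 6 → [4, 12, 13]
13 → already a tail → [4, 12, 13]
3 → replaces 4 → [3, 12, 13]
12 → already a tail → [3, 12, 13]
10 → replaces 12 → [3, 10, 13]
Length 3; one witness is 11, 12, 13.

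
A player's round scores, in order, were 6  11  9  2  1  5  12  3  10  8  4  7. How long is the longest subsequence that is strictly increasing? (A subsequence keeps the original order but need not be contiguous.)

4

Let dp[i] be the length of the longest such subsequence ending at index i:
i:      1  2  3  4  5  6  7  8  9 10 11 12
a[i]:   6 11  9  2  1  5 12  3 10  8  4  7
dp:     1  2  2  1  1  2  3  2  3  3  3  4
Maximum dp value is 4.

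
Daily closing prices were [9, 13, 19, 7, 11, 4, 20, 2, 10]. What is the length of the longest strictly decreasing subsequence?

Let dp[i] be the longest strictly decreasing subsequence ending at i:
i:      1  2  3  4  5  6  7  8  9
a[i]:   9 13 19  7 11  4 20  2 10
dp:     1  1  1  2  2  3  1  4  3
Maximum is 4.

4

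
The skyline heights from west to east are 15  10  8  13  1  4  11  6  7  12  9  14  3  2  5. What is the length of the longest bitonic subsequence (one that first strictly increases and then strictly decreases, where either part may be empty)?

8

inc[i] = longest strictly increasing subsequence ending at i; dec[i] = longest strictly decreasing subsequence starting at i:
i:      1  2  3  4  5  6  7  8  9 10 11 12 13 14 15
a[i]:  15 10  8 13  1  4 11  6  7 12  9 14  3  2  5
inc:    1  1  1  2  1  2  3  3  4  5  5  6  2  2  3
dec:    6  5  4  5  1  3  4  3  3  4  3  3  2  1  1
Best peak at i=10 (value 12): inc=5, dec=4, length 5+4−1 = 8.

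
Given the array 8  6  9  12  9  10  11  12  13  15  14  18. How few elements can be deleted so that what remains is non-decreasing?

3

Fewest deletions = n − (longest non-decreasing subsequence).
i:      1  2  3  4  5  6  7  8  9 10 11 12
a[i]:   8  6  9 12  9 10 11 12 13 15 14 18
dp:     1  1  2  3  3  4  5  6  7  8  8  9
max dp = 9, so deletions = 12 − 9 = 3.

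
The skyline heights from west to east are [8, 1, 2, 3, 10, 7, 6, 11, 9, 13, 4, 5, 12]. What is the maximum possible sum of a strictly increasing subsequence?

42

Let S[i] be the best sum of a strictly increasing subsequence ending at i:
i:      1  2  3  4  5  6  7  8  9 10 11 12 13
a[i]:   8  1  2  3 10  7  6 11  9 13  4  5 12
S:      8  1  3  6 18 13 12 29 22 42 10 15 41
Maximum is 42 (e.g. 8 + 10 + 11 + 13).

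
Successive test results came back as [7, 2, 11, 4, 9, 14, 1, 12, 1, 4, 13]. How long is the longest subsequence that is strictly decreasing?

Let dp[i] be the longest strictly decreasing subsequence ending at i:
i:      1  2  3  4  5  6  7  8  9 10 11
a[i]:   7  2 11  4  9 14  1 12  1  4 13
dp:     1  2  1  2  2  1  3  2  3  3  2
Maximum is 3.

3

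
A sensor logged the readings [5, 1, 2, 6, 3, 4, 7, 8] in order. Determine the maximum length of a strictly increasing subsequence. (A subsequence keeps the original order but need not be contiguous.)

6

Track the smallest tail for each achievable length (strict):
5 → extends → [5]
1 → replaces 5 → [1]
2 → extends → [1, 2]
6 → extends → [1, 2, 6]
3 → replaces 6 → [1, 2, 3]
4 → extends → [1, 2, 3, 4]
7 → extends → [1, 2, 3, 4, 7]
8 → extends → [1, 2, 3, 4, 7, 8]
Six tails, so the longest strictly increasing subsequence has length 6 (e.g. 1, 2, 3, 4, 7, 8).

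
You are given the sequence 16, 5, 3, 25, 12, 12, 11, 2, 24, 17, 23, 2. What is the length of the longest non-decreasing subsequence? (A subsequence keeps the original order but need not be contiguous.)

5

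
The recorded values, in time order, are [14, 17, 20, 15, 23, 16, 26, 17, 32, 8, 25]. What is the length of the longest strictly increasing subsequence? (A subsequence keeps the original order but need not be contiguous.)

6

Track the smallest tail for each achievable length (strict):
14 → extends → [14]
17 → extends → [14, 17]
20 → extends → [14, 17, 20]
15 → replaces 17 → [14, 15, 20]
23 → extends → [14, 15, 20, 23]
16 → replaces 20 → [14, 15, 16, 23]
26 → extends → [14, 15, 16, 23, 26]
17 → replaces 23 → [14, 15, 16, 17, 26]
32 → extends → [14, 15, 16, 17, 26, 32]
8 → replaces 14 → [8, 15, 16, 17, 26, 32]
25 → replaces 26 → [8, 15, 16, 17, 25, 32]
Six tails, so the longest strictly increasing subsequence has length 6 (e.g. 14, 17, 20, 23, 26, 32).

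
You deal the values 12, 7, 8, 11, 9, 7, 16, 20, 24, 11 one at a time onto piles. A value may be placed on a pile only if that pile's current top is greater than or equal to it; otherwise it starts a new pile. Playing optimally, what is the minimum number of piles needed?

6

The minimum number of non-increasing subsequences covering a sequence equals the length of its longest strictly increasing subsequence.
LIS length is 6 (e.g. 7, 8, 11, 16, 20, 24), so 6 piles are needed.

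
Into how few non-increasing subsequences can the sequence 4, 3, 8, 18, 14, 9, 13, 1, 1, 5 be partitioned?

4

Place each on the leftmost legal pile:
4 → new pile 1 (tops now [4])
3 → pile 1 (tops now [3])
8 → new pile 2 (tops now [3, 8])
18 → new pile 3 (tops now [3, 8, 18])
14 → pile 3 (tops now [3, 8, 14])
9 → pile 3 (tops now [3, 8, 9])
13 → new pile 4 (tops now [3, 8, 9, 13])
1 → pile 1 (tops now [1, 8, 9, 13])
1 → pile 1 (tops now [1, 8, 9, 13])
5 → pile 2 (tops now [1, 5, 9, 13])
Four piles.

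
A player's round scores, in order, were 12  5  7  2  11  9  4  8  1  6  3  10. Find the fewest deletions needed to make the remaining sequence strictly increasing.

Fewest deletions = n − (longest strictly increasing subsequence).
i:      1  2  3  4  5  6  7  8  9 10 11 12
a[i]:  12  5  7  2 11  9  4  8  1  6  3 10
dp:     1  1  2  1  3  3  2  3  1  3  2  4
max dp = 4, so deletions = 12 − 4 = 8.

8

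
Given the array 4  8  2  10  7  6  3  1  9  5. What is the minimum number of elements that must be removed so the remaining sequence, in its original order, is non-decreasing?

Fewest deletions = n − (longest non-decreasing subsequence).
Patience tails:
4 → extends → [4]
8 → extends → [4, 8]
2 → replaces 4 → [2, 8]
10 → extends → [2, 8, 10]
7 → replaces 8 → [2, 7, 10]
6 → replaces 7 → [2, 6, 10]
3 → replaces 6 → [2, 3, 10]
1 → replaces 2 → [1, 3, 10]
9 → replaces 10 → [1, 3, 9]
5 → replaces 9 → [1, 3, 5]
Longest non-decreasing subsequence has length 3, so deletions = 10 − 3 = 7.

7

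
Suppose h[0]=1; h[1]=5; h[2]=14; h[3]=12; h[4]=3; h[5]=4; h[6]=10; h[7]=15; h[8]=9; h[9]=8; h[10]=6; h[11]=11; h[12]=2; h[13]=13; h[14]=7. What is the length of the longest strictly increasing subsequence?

Let dp[i] be the length of the longest such subsequence ending at index i:
i:      0  1  2  3  4  5  6  7  8  9 10 11 12 13 14
h[i]:   1  5 14 12  3  4 10 15  9  8  6 11  2 13  7
dp:     1  2  3  3  2  3  4  5  4  4  4  5  2  6  5
Maximum dp value is 6.

6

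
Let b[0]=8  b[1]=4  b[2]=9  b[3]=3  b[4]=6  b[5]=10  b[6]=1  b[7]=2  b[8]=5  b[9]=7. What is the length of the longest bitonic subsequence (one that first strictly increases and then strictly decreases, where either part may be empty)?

4

inc[i] = longest strictly increasing subsequence ending at i; dec[i] = longest strictly decreasing subsequence starting at i:
i:      0  1  2  3  4  5  6  7  8  9
b[i]:   8  4  9  3  6 10  1  2  5  7
inc:    1  1  2  1  2  3  1  2  3  4
dec:    4  3  3  2  2  2  1  1  1  1
Best peak at i=0 (value 8): inc=1, dec=4, length 1+4−1 = 4.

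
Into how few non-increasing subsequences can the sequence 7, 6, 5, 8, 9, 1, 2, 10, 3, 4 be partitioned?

4

Place each on the leftmost legal pile:
7 → new pile 1 (tops now [7])
6 → pile 1 (tops now [6])
5 → pile 1 (tops now [5])
8 → new pile 2 (tops now [5, 8])
9 → new pile 3 (tops now [5, 8, 9])
1 → pile 1 (tops now [1, 8, 9])
2 → pile 2 (tops now [1, 2, 9])
10 → new pile 4 (tops now [1, 2, 9, 10])
3 → pile 3 (tops now [1, 2, 3, 10])
4 → pile 4 (tops now [1, 2, 3, 4])
Four piles.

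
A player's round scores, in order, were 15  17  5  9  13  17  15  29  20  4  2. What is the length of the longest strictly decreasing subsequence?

Negate each value so 'decreasing' becomes 'increasing', then run patience tails on the negated sequence:
-15 → extends → [-15]
-17 → replaces -15 → [-17]
-5 → extends → [-17, -5]
-9 → replaces -5 → [-17, -9]
-13 → replaces -9 → [-17, -13]
-17 → already a tail → [-17, -13]
-15 → replaces -13 → [-17, -15]
-29 → replaces -17 → [-29, -15]
-20 → replaces -15 → [-29, -20]
-4 → extends → [-29, -20, -4]
-2 → extends → [-29, -20, -4, -2]
Four tails, so the longest strictly decreasing subsequence of the original has length 4.

4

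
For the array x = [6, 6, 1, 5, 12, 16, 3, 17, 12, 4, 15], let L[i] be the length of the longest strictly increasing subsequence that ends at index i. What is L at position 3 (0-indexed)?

2

dp[i] = 1 + max{dp[j] : j<i, x[j]<x[i]} (or 1 if no such j):
i:      0  1  2  3  4  5  6  7  8  9 10
x[i]:   6  6  1  5 12 16  3 17 12  4 15
dp:     1  1  1  2  3  4  2  5  3  3  4
At index 3 the value is 2.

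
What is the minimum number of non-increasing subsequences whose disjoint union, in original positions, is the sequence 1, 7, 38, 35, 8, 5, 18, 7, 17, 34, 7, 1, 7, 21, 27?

The minimum number of non-increasing subsequences covering a sequence equals the length of its longest strictly increasing subsequence.
LIS length is 6 (e.g. 1, 7, 8, 18, 21, 27), so 6 piles are needed.

6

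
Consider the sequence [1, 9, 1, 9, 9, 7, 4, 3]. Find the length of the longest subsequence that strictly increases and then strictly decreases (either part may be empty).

5

inc[i] = longest strictly increasing subsequence ending at i; dec[i] = longest strictly decreasing subsequence starting at i:
i:     1 2 3 4 5 6 7 8
a[i]:  1 9 1 9 9 7 4 3
inc:   1 2 1 2 2 2 2 2
dec:   1 4 1 4 4 3 2 1
Best peak at i=2 (value 9): inc=2, dec=4, length 2+4−1 = 5.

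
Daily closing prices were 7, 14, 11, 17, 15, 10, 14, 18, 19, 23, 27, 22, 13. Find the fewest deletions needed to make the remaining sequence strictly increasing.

Fewest deletions = n − (longest strictly increasing subsequence).
Patience tails:
7 → extends → [7]
14 → extends → [7, 14]
11 → replaces 14 → [7, 11]
17 → extends → [7, 11, 17]
15 → replaces 17 → [7, 11, 15]
10 → replaces 11 → [7, 10, 15]
14 → replaces 15 → [7, 10, 14]
18 → extends → [7, 10, 14, 18]
19 → extends → [7, 10, 14, 18, 19]
23 → extends → [7, 10, 14, 18, 19, 23]
27 → extends → [7, 10, 14, 18, 19, 23, 27]
22 → replaces 23 → [7, 10, 14, 18, 19, 22, 27]
13 → replaces 14 → [7, 10, 13, 18, 19, 22, 27]
Longest strictly increasing subsequence has length 7, so deletions = 13 − 7 = 6.

6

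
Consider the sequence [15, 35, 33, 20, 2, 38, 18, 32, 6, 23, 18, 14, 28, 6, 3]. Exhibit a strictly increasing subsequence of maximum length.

15, 20, 23, 28

Patience tails give the LIS length; then backtrack through the dp parents:
15 → extends → [15]
35 → extends → [15, 35]
33 → replaces 35 → [15, 33]
20 → replaces 33 → [15, 20]
2 → replaces 15 → [2, 20]
38 → extends → [2, 20, 38]
18 → replaces 20 → [2, 18, 38]
32 → replaces 38 → [2, 18, 32]
6 → replaces 18 → [2, 6, 32]
23 → replaces 32 → [2, 6, 23]
18 → replaces 23 → [2, 6, 18]
14 → replaces 18 → [2, 6, 14]
28 → extends → [2, 6, 14, 28]
6 → already a tail → [2, 6, 14, 28]
3 → replaces 6 → [2, 3, 14, 28]
Length 4; one witness is 15, 20, 23, 28.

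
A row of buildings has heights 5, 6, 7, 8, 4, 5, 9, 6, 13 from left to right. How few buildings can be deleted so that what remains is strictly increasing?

Fewest deletions = n − (longest strictly increasing subsequence).
i:      1  2  3  4  5  6  7  8  9
a[i]:   5  6  7  8  4  5  9  6 13
dp:     1  2  3  4  1  2  5  3  6
max dp = 6, so deletions = 9 − 6 = 3.

3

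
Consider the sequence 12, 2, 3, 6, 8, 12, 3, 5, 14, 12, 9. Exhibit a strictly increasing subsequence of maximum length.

2, 3, 6, 8, 12, 14

Patience tails give the LIS length; then backtrack through the dp parents:
12 → extends → [12]
2 → replaces 12 → [2]
3 → extends → [2, 3]
6 → extends → [2, 3, 6]
8 → extends → [2, 3, 6, 8]
12 → extends → [2, 3, 6, 8, 12]
3 → already a tail → [2, 3, 6, 8, 12]
5 → replaces 6 → [2, 3, 5, 8, 12]
14 → extends → [2, 3, 5, 8, 12, 14]
12 → already a tail → [2, 3, 5, 8, 12, 14]
9 → replaces 12 → [2, 3, 5, 8, 9, 14]
Length 6; one witness is 2, 3, 6, 8, 12, 14.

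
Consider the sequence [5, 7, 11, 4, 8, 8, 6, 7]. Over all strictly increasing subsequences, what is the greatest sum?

Let S[i] be the best sum of a strictly increasing subsequence ending at i:
i:      1  2  3  4  5  6  7  8
a[i]:   5  7 11  4  8  8  6  7
S:      5 12 23  4 20 20 11 18
Maximum is 23 (e.g. 5 + 7 + 11).

23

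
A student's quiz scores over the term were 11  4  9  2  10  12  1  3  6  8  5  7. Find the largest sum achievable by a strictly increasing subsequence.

35

Let S[i] be the best sum of a strictly increasing subsequence ending at i:
i:      1  2  3  4  5  6  7  8  9 10 11 12
a[i]:  11  4  9  2 10 12  1  3  6  8  5  7
S:     11  4 13  2 23 35  1  5 11 19 10 18
Maximum is 35 (e.g. 4 + 9 + 10 + 12).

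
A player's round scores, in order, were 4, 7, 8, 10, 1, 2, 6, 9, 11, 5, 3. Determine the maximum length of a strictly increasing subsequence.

Let dp[i] be the length of the longest such subsequence ending at index i:
i:      1  2  3  4  5  6  7  8  9 10 11
a[i]:   4  7  8 10  1  2  6  9 11  5  3
dp:     1  2  3  4  1  2  3  4  5  3  3
Maximum dp value is 5.

5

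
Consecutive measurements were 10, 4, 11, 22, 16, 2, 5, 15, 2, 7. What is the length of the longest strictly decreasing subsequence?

4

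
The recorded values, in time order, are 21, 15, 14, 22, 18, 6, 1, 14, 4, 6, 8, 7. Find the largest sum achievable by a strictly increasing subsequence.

43

Let S[i] be the best sum of a strictly increasing subsequence ending at i:
i:      1  2  3  4  5  6  7  8  9 10 11 12
a[i]:  21 15 14 22 18  6  1 14  4  6  8  7
S:     21 15 14 43 33  6  1 20  5 11 19 18
Maximum is 43 (e.g. 21 + 22).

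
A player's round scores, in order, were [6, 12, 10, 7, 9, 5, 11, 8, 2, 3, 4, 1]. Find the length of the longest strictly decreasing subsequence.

Negate each value so 'decreasing' becomes 'increasing', then run patience tails on the negated sequence:
-6 → extends → [-6]
-12 → replaces -6 → [-12]
-10 → extends → [-12, -10]
-7 → extends → [-12, -10, -7]
-9 → replaces -7 → [-12, -10, -9]
-5 → extends → [-12, -10, -9, -5]
-11 → replaces -10 → [-12, -11, -9, -5]
-8 → replaces -5 → [-12, -11, -9, -8]
-2 → extends → [-12, -11, -9, -8, -2]
-3 → replaces -2 → [-12, -11, -9, -8, -3]
-4 → replaces -3 → [-12, -11, -9, -8, -4]
-1 → extends → [-12, -11, -9, -8, -4, -1]
Six tails, so the longest strictly decreasing subsequence of the original has length 6.

6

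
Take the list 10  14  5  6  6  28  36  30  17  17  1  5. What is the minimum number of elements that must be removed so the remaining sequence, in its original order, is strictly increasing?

Fewest deletions = n − (longest strictly increasing subsequence).
Patience tails:
10 → extends → [10]
14 → extends → [10, 14]
5 → replaces 10 → [5, 14]
6 → replaces 14 → [5, 6]
6 → already a tail → [5, 6]
28 → extends → [5, 6, 28]
36 → extends → [5, 6, 28, 36]
30 → replaces 36 → [5, 6, 28, 30]
17 → replaces 28 → [5, 6, 17, 30]
17 → already a tail → [5, 6, 17, 30]
1 → replaces 5 → [1, 6, 17, 30]
5 → replaces 6 → [1, 5, 17, 30]
Longest strictly increasing subsequence has length 4, so deletions = 12 − 4 = 8.

8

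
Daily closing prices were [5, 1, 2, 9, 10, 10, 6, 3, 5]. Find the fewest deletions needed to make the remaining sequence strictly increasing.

5

Fewest deletions = n − (longest strictly increasing subsequence).
Patience tails:
5 → extends → [5]
1 → replaces 5 → [1]
2 → extends → [1, 2]
9 → extends → [1, 2, 9]
10 → extends → [1, 2, 9, 10]
10 → already a tail → [1, 2, 9, 10]
6 → replaces 9 → [1, 2, 6, 10]
3 → replaces 6 → [1, 2, 3, 10]
5 → replaces 10 → [1, 2, 3, 5]
Longest strictly increasing subsequence has length 4, so deletions = 9 − 4 = 5.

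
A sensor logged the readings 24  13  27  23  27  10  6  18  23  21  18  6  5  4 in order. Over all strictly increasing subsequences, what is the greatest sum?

Let S[i] be the best sum of a strictly increasing subsequence ending at i:
i:      1  2  3  4  5  6  7  8  9 10 11 12 13 14
a[i]:  24 13 27 23 27 10  6 18 23 21 18  6  5  4
S:     24 13 51 36 63 10  6 31 54 52 31  6  5  4
Maximum is 63 (e.g. 13 + 23 + 27).

63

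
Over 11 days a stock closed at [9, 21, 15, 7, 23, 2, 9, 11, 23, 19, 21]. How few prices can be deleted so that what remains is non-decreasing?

Fewest deletions = n − (longest non-decreasing subsequence).
Patience tails:
9 → extends → [9]
21 → extends → [9, 21]
15 → replaces 21 → [9, 15]
7 → replaces 9 → [7, 15]
23 → extends → [7, 15, 23]
2 → replaces 7 → [2, 15, 23]
9 → replaces 15 → [2, 9, 23]
11 → replaces 23 → [2, 9, 11]
23 → extends → [2, 9, 11, 23]
19 → replaces 23 → [2, 9, 11, 19]
21 → extends → [2, 9, 11, 19, 21]
Longest non-decreasing subsequence has length 5, so deletions = 11 − 5 = 6.

6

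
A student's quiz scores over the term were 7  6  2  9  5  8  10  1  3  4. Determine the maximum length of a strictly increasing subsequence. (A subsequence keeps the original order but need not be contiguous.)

Track the smallest tail for each achievable length (strict):
7 → extends → [7]
6 → replaces 7 → [6]
2 → replaces 6 → [2]
9 → extends → [2, 9]
5 → replaces 9 → [2, 5]
8 → extends → [2, 5, 8]
10 → extends → [2, 5, 8, 10]
1 → replaces 2 → [1, 5, 8, 10]
3 → replaces 5 → [1, 3, 8, 10]
4 → replaces 8 → [1, 3, 4, 10]
Four tails, so the longest strictly increasing subsequence has length 4 (e.g. 2, 5, 8, 10).

4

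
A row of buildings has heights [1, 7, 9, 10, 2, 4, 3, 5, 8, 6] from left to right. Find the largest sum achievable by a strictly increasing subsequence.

Let S[i] be the best sum of a strictly increasing subsequence ending at i:
i:      1  2  3  4  5  6  7  8  9 10
a[i]:   1  7  9 10  2  4  3  5  8  6
S:      1  8 17 27  3  7  6 12 20 18
Maximum is 27 (e.g. 1 + 7 + 9 + 10).

27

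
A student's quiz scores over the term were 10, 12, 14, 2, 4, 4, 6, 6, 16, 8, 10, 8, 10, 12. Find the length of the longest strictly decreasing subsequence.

3

Negate each value so 'decreasing' becomes 'increasing', then run patience tails on the negated sequence:
-10 → extends → [-10]
-12 → replaces -10 → [-12]
-14 → replaces -12 → [-14]
-2 → extends → [-14, -2]
-4 → replaces -2 → [-14, -4]
-4 → already a tail → [-14, -4]
-6 → replaces -4 → [-14, -6]
-6 → already a tail → [-14, -6]
-16 → replaces -14 → [-16, -6]
-8 → replaces -6 → [-16, -8]
-10 → replaces -8 → [-16, -10]
-8 → extends → [-16, -10, -8]
-10 → already a tail → [-16, -10, -8]
-12 → replaces -10 → [-16, -12, -8]
Three tails, so the longest strictly decreasing subsequence of the original has length 3.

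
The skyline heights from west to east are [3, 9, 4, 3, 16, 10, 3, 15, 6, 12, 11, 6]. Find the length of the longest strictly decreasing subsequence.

5

Negate each value so 'decreasing' becomes 'increasing', then run patience tails on the negated sequence:
-3 → extends → [-3]
-9 → replaces -3 → [-9]
-4 → extends → [-9, -4]
-3 → extends → [-9, -4, -3]
-16 → replaces -9 → [-16, -4, -3]
-10 → replaces -4 → [-16, -10, -3]
-3 → already a tail → [-16, -10, -3]
-15 → replaces -10 → [-16, -15, -3]
-6 → replaces -3 → [-16, -15, -6]
-12 → replaces -6 → [-16, -15, -12]
-11 → extends → [-16, -15, -12, -11]
-6 → extends → [-16, -15, -12, -11, -6]
Five tails, so the longest strictly decreasing subsequence of the original has length 5.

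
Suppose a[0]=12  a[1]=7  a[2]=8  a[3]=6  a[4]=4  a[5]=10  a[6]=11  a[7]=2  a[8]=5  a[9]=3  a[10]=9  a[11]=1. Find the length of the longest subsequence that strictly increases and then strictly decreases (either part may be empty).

7

inc[i] = longest strictly increasing subsequence ending at i; dec[i] = longest strictly decreasing subsequence starting at i:
i:      0  1  2  3  4  5  6  7  8  9 10 11
a[i]:  12  7  8  6  4 10 11  2  5  3  9  1
inc:    1  1  2  1  1  3  4  1  2  2  3  1
dec:    6  5  5  4  3  4  4  2  3  2  2  1
Best peak at i=6 (value 11): inc=4, dec=4, length 4+4−1 = 7.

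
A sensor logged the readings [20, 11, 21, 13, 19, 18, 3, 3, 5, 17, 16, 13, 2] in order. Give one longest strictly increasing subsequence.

Patience tails give the LIS length; then backtrack through the dp parents:
20 → extends → [20]
11 → replaces 20 → [11]
21 → extends → [11, 21]
13 → replaces 21 → [11, 13]
19 → extends → [11, 13, 19]
18 → replaces 19 → [11, 13, 18]
3 → replaces 11 → [3, 13, 18]
3 → already a tail → [3, 13, 18]
5 → replaces 13 → [3, 5, 18]
17 → replaces 18 → [3, 5, 17]
16 → replaces 17 → [3, 5, 16]
13 → replaces 16 → [3, 5, 13]
2 → replaces 3 → [2, 5, 13]
Length 3; one witness is 11, 13, 19.

11, 13, 19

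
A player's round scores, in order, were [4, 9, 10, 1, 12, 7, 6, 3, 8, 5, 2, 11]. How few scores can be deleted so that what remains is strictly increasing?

8

Fewest deletions = n − (longest strictly increasing subsequence).
Patience tails:
4 → extends → [4]
9 → extends → [4, 9]
10 → extends → [4, 9, 10]
1 → replaces 4 → [1, 9, 10]
12 → extends → [1, 9, 10, 12]
7 → replaces 9 → [1, 7, 10, 12]
6 → replaces 7 → [1, 6, 10, 12]
3 → replaces 6 → [1, 3, 10, 12]
8 → replaces 10 → [1, 3, 8, 12]
5 → replaces 8 → [1, 3, 5, 12]
2 → replaces 3 → [1, 2, 5, 12]
11 → replaces 12 → [1, 2, 5, 11]
Longest strictly increasing subsequence has length 4, so deletions = 12 − 4 = 8.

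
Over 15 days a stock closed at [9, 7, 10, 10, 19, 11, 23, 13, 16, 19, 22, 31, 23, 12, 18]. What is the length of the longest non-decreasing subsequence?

9

Track the smallest tail for each achievable length (allowing ties):
9 → extends → [9]
7 → replaces 9 → [7]
10 → extends → [7, 10]
10 → extends → [7, 10, 10]
19 → extends → [7, 10, 10, 19]
11 → replaces 19 → [7, 10, 10, 11]
23 → extends → [7, 10, 10, 11, 23]
13 → replaces 23 → [7, 10, 10, 11, 13]
16 → extends → [7, 10, 10, 11, 13, 16]
19 → extends → [7, 10, 10, 11, 13, 16, 19]
22 → extends → [7, 10, 10, 11, 13, 16, 19, 22]
31 → extends → [7, 10, 10, 11, 13, 16, 19, 22, 31]
23 → replaces 31 → [7, 10, 10, 11, 13, 16, 19, 22, 23]
12 → replaces 13 → [7, 10, 10, 11, 12, 16, 19, 22, 23]
18 → replaces 19 → [7, 10, 10, 11, 12, 16, 18, 22, 23]
Nine tails, so the longest non-decreasing subsequence has length 9 (e.g. 9, 10, 10, 11, 13, 16, 19, 22, 31).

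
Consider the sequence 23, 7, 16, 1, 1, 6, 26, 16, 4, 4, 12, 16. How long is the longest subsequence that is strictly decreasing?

4

Negate each value so 'decreasing' becomes 'increasing', then run patience tails on the negated sequence:
-23 → extends → [-23]
-7 → extends → [-23, -7]
-16 → replaces -7 → [-23, -16]
-1 → extends → [-23, -16, -1]
-1 → already a tail → [-23, -16, -1]
-6 → replaces -1 → [-23, -16, -6]
-26 → replaces -23 → [-26, -16, -6]
-16 → already a tail → [-26, -16, -6]
-4 → extends → [-26, -16, -6, -4]
-4 → already a tail → [-26, -16, -6, -4]
-12 → replaces -6 → [-26, -16, -12, -4]
-16 → already a tail → [-26, -16, -12, -4]
Four tails, so the longest strictly decreasing subsequence of the original has length 4.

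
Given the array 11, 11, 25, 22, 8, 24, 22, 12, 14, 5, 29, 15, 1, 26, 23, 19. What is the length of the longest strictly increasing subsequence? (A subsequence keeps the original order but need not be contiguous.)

Track the smallest tail for each achievable length (strict):
11 → extends → [11]
11 → already a tail → [11]
25 → extends → [11, 25]
22 → replaces 25 → [11, 22]
8 → replaces 11 → [8, 22]
24 → extends → [8, 22, 24]
22 → already a tail → [8, 22, 24]
12 → replaces 22 → [8, 12, 24]
14 → replaces 24 → [8, 12, 14]
5 → replaces 8 → [5, 12, 14]
29 → extends → [5, 12, 14, 29]
15 → replaces 29 → [5, 12, 14, 15]
1 → replaces 5 → [1, 12, 14, 15]
26 → extends → [1, 12, 14, 15, 26]
23 → replaces 26 → [1, 12, 14, 15, 23]
19 → replaces 23 → [1, 12, 14, 15, 19]
Five tails, so the longest strictly increasing subsequence has length 5 (e.g. 11, 12, 14, 15, 26).

5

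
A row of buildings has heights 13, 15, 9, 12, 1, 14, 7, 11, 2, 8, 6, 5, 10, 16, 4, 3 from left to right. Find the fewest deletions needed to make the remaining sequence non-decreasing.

Fewest deletions = n − (longest non-decreasing subsequence).
Patience tails:
13 → extends → [13]
15 → extends → [13, 15]
9 → replaces 13 → [9, 15]
12 → replaces 15 → [9, 12]
1 → replaces 9 → [1, 12]
14 → extends → [1, 12, 14]
7 → replaces 12 → [1, 7, 14]
11 → replaces 14 → [1, 7, 11]
2 → replaces 7 → [1, 2, 11]
8 → replaces 11 → [1, 2, 8]
6 → replaces 8 → [1, 2, 6]
5 → replaces 6 → [1, 2, 5]
10 → extends → [1, 2, 5, 10]
16 → extends → [1, 2, 5, 10, 16]
4 → replaces 5 → [1, 2, 4, 10, 16]
3 → replaces 4 → [1, 2, 3, 10, 16]
Longest non-decreasing subsequence has length 5, so deletions = 16 − 5 = 11.

11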